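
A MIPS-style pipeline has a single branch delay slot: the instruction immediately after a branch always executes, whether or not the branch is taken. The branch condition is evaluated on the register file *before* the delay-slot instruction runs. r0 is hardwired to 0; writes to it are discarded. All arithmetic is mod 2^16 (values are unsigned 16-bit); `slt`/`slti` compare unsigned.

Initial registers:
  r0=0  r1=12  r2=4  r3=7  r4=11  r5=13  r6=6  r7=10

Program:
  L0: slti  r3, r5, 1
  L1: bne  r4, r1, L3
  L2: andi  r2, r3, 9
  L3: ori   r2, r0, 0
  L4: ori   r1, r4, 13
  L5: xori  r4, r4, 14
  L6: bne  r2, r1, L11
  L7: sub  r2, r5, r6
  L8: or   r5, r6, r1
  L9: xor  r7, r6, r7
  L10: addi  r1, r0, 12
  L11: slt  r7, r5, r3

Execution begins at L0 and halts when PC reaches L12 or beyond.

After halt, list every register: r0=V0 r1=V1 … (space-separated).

PC=0  slti  r3, r5, 1        | r0=0 r1=12 r2=4 r3=0 r4=11 r5=13 r6=6 r7=10
PC=1  bne  r4, r1, L3        | r0=0 r1=12 r2=4 r3=0 r4=11 r5=13 r6=6 r7=10  [TAKEN]
PC=2  andi  r2, r3, 9        | r0=0 r1=12 r2=0 r3=0 r4=11 r5=13 r6=6 r7=10
PC=3  ori   r2, r0, 0        | r0=0 r1=12 r2=0 r3=0 r4=11 r5=13 r6=6 r7=10
PC=4  ori   r1, r4, 13       | r0=0 r1=15 r2=0 r3=0 r4=11 r5=13 r6=6 r7=10
PC=5  xori  r4, r4, 14       | r0=0 r1=15 r2=0 r3=0 r4=5 r5=13 r6=6 r7=10
PC=6  bne  r2, r1, L11       | r0=0 r1=15 r2=0 r3=0 r4=5 r5=13 r6=6 r7=10  [TAKEN]
PC=7  sub  r2, r5, r6        | r0=0 r1=15 r2=7 r3=0 r4=5 r5=13 r6=6 r7=10
PC=11 slt  r7, r5, r3        | r0=0 r1=15 r2=7 r3=0 r4=5 r5=13 r6=6 r7=0

r0=0 r1=15 r2=7 r3=0 r4=5 r5=13 r6=6 r7=0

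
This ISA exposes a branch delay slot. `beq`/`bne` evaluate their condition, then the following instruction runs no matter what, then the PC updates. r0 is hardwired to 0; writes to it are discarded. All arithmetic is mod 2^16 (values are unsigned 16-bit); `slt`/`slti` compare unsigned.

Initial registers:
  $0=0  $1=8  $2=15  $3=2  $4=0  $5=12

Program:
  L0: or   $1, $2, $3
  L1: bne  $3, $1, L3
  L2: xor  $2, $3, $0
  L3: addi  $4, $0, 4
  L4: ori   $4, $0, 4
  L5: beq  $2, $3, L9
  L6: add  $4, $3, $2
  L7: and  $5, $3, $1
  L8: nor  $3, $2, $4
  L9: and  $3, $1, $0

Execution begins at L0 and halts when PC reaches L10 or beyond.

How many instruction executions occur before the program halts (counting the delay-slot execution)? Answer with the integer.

8

[0] or   $1, $2, $3  →  {$0:0, $1:15, $2:15, $3:2, $4:0, $5:12}
[1] bne  $3, $1, L3  →  {$0:0, $1:15, $2:15, $3:2, $4:0, $5:12}  ⟨branch taken⟩
[2] xor  $2, $3, $0  →  {$0:0, $1:15, $2:2, $3:2, $4:0, $5:12}
[3] addi  $4, $0, 4  →  {$0:0, $1:15, $2:2, $3:2, $4:4, $5:12}
[4] ori   $4, $0, 4  →  {$0:0, $1:15, $2:2, $3:2, $4:4, $5:12}
[5] beq  $2, $3, L9  →  {$0:0, $1:15, $2:2, $3:2, $4:4, $5:12}  ⟨branch taken⟩
[6] add  $4, $3, $2  →  {$0:0, $1:15, $2:2, $3:2, $4:4, $5:12}
[9] and  $3, $1, $0  →  {$0:0, $1:15, $2:2, $3:0, $4:4, $5:12}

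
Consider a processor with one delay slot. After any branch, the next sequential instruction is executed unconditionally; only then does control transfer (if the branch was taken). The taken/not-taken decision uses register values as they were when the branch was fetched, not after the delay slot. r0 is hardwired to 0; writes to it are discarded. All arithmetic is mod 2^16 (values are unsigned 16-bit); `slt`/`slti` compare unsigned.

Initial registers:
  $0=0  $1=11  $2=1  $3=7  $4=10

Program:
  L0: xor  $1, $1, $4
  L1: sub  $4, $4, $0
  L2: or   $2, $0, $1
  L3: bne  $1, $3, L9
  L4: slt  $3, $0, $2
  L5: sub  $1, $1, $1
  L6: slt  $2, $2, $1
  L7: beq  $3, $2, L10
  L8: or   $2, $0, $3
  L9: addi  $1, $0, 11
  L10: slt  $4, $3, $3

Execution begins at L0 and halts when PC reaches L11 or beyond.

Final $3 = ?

1

PC=0  xor  $1, $1, $4        | $0=0 $1=1 $2=1 $3=7 $4=10
PC=1  sub  $4, $4, $0        | $0=0 $1=1 $2=1 $3=7 $4=10
PC=2  or   $2, $0, $1        | $0=0 $1=1 $2=1 $3=7 $4=10
PC=3  bne  $1, $3, L9        | $0=0 $1=1 $2=1 $3=7 $4=10  [TAKEN]
PC=4  slt  $3, $0, $2        | $0=0 $1=1 $2=1 $3=1 $4=10
PC=9  addi  $1, $0, 11       | $0=0 $1=11 $2=1 $3=1 $4=10
PC=10 slt  $4, $3, $3        | $0=0 $1=11 $2=1 $3=1 $4=0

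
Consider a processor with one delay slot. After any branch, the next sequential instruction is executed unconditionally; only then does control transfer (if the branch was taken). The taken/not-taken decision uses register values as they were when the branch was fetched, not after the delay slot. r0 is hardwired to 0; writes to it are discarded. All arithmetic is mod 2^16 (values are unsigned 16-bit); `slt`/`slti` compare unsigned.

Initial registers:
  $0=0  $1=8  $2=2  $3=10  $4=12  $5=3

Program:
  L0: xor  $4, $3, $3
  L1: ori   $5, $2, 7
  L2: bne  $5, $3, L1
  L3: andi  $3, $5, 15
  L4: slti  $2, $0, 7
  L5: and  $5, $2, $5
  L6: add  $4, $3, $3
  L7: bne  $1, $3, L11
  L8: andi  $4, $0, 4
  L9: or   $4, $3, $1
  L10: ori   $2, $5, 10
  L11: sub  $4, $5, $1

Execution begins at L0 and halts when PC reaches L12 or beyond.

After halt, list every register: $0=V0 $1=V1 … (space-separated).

PC=0  xor  $4, $3, $3        | $0=0 $1=8 $2=2 $3=10 $4=0 $5=3
PC=1  ori   $5, $2, 7        | $0=0 $1=8 $2=2 $3=10 $4=0 $5=7
PC=2  bne  $5, $3, L1        | $0=0 $1=8 $2=2 $3=10 $4=0 $5=7  [TAKEN]
PC=3  andi  $3, $5, 15       | $0=0 $1=8 $2=2 $3=7 $4=0 $5=7
PC=1  ori   $5, $2, 7        | $0=0 $1=8 $2=2 $3=7 $4=0 $5=7
PC=2  bne  $5, $3, L1        | $0=0 $1=8 $2=2 $3=7 $4=0 $5=7  [not taken]
PC=3  andi  $3, $5, 15       | $0=0 $1=8 $2=2 $3=7 $4=0 $5=7
PC=4  slti  $2, $0, 7        | $0=0 $1=8 $2=1 $3=7 $4=0 $5=7
PC=5  and  $5, $2, $5        | $0=0 $1=8 $2=1 $3=7 $4=0 $5=1
PC=6  add  $4, $3, $3        | $0=0 $1=8 $2=1 $3=7 $4=14 $5=1
PC=7  bne  $1, $3, L11       | $0=0 $1=8 $2=1 $3=7 $4=14 $5=1  [TAKEN]
PC=8  andi  $4, $0, 4        | $0=0 $1=8 $2=1 $3=7 $4=0 $5=1
PC=11 sub  $4, $5, $1        | $0=0 $1=8 $2=1 $3=7 $4=65529 $5=1

$0=0 $1=8 $2=1 $3=7 $4=65529 $5=1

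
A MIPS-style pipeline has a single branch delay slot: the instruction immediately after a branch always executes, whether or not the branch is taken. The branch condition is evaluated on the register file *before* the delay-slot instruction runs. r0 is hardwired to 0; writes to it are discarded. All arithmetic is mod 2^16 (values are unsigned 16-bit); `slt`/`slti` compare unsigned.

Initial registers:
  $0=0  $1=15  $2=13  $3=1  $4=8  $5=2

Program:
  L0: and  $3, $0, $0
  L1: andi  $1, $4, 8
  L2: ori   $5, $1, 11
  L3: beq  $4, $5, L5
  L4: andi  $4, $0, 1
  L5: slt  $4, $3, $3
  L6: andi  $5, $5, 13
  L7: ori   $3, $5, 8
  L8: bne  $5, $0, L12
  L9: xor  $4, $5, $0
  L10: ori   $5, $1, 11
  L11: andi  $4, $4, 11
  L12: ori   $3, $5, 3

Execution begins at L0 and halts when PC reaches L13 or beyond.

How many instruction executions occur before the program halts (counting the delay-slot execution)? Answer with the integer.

11

[0] and  $3, $0, $0  →  {$0:0, $1:15, $2:13, $3:0, $4:8, $5:2}
[1] andi  $1, $4, 8  →  {$0:0, $1:8, $2:13, $3:0, $4:8, $5:2}
[2] ori   $5, $1, 11  →  {$0:0, $1:8, $2:13, $3:0, $4:8, $5:11}
[3] beq  $4, $5, L5  →  {$0:0, $1:8, $2:13, $3:0, $4:8, $5:11}  ⟨branch fallthrough⟩
[4] andi  $4, $0, 1  →  {$0:0, $1:8, $2:13, $3:0, $4:0, $5:11}
[5] slt  $4, $3, $3  →  {$0:0, $1:8, $2:13, $3:0, $4:0, $5:11}
[6] andi  $5, $5, 13  →  {$0:0, $1:8, $2:13, $3:0, $4:0, $5:9}
[7] ori   $3, $5, 8  →  {$0:0, $1:8, $2:13, $3:9, $4:0, $5:9}
[8] bne  $5, $0, L12  →  {$0:0, $1:8, $2:13, $3:9, $4:0, $5:9}  ⟨branch taken⟩
[9] xor  $4, $5, $0  →  {$0:0, $1:8, $2:13, $3:9, $4:9, $5:9}
[12] ori   $3, $5, 3  →  {$0:0, $1:8, $2:13, $3:11, $4:9, $5:9}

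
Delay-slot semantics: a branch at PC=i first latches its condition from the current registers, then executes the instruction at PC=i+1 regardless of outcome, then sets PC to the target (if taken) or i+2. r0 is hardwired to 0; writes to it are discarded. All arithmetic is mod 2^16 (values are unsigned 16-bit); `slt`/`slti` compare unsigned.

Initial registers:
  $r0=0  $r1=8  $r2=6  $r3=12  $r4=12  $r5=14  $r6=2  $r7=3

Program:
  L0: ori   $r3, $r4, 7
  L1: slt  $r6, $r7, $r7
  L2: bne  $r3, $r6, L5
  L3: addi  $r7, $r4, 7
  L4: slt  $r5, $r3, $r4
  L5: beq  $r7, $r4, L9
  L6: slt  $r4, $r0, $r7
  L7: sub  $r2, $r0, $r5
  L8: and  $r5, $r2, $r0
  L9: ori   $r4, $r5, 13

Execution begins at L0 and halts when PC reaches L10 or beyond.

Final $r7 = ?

19

[0] ori   $r3, $r4, 7  →  {$r0:0, $r1:8, $r2:6, $r3:15, $r4:12, $r5:14, $r6:2, $r7:3}
[1] slt  $r6, $r7, $r7  →  {$r0:0, $r1:8, $r2:6, $r3:15, $r4:12, $r5:14, $r6:0, $r7:3}
[2] bne  $r3, $r6, L5  →  {$r0:0, $r1:8, $r2:6, $r3:15, $r4:12, $r5:14, $r6:0, $r7:3}  ⟨branch taken⟩
[3] addi  $r7, $r4, 7  →  {$r0:0, $r1:8, $r2:6, $r3:15, $r4:12, $r5:14, $r6:0, $r7:19}
[5] beq  $r7, $r4, L9  →  {$r0:0, $r1:8, $r2:6, $r3:15, $r4:12, $r5:14, $r6:0, $r7:19}  ⟨branch fallthrough⟩
[6] slt  $r4, $r0, $r7  →  {$r0:0, $r1:8, $r2:6, $r3:15, $r4:1, $r5:14, $r6:0, $r7:19}
[7] sub  $r2, $r0, $r5  →  {$r0:0, $r1:8, $r2:65522, $r3:15, $r4:1, $r5:14, $r6:0, $r7:19}
[8] and  $r5, $r2, $r0  →  {$r0:0, $r1:8, $r2:65522, $r3:15, $r4:1, $r5:0, $r6:0, $r7:19}
[9] ori   $r4, $r5, 13  →  {$r0:0, $r1:8, $r2:65522, $r3:15, $r4:13, $r5:0, $r6:0, $r7:19}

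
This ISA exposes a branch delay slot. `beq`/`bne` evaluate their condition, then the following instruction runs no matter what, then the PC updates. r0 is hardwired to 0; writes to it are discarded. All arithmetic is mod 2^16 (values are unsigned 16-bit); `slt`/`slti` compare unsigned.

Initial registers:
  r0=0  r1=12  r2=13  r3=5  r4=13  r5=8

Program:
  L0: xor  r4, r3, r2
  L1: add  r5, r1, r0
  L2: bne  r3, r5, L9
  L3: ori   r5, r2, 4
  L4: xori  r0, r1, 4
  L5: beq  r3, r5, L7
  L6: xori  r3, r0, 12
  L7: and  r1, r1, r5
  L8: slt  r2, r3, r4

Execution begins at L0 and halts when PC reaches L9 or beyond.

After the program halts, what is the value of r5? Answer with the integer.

[0] xor  r4, r3, r2  →  {r0:0, r1:12, r2:13, r3:5, r4:8, r5:8}
[1] add  r5, r1, r0  →  {r0:0, r1:12, r2:13, r3:5, r4:8, r5:12}
[2] bne  r3, r5, L9  →  {r0:0, r1:12, r2:13, r3:5, r4:8, r5:12}  ⟨branch taken⟩
[3] ori   r5, r2, 4  →  {r0:0, r1:12, r2:13, r3:5, r4:8, r5:13}

13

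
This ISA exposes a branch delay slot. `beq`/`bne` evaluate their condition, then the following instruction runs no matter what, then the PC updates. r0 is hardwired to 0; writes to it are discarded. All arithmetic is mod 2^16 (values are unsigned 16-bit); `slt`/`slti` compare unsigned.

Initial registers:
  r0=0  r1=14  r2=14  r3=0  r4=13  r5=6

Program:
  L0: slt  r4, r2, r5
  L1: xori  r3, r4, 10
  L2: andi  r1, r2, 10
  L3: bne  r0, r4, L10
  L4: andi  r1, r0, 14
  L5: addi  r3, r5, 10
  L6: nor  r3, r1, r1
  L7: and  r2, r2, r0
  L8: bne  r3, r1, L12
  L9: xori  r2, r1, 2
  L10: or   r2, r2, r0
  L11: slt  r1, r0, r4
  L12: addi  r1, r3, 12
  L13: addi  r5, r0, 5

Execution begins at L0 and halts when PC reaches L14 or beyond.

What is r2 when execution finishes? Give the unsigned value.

#0 slt  r4, r2, r5 ; 0/14/14/0/0/6
#1 xori  r3, r4, 10 ; 0/14/14/10/0/6
#2 andi  r1, r2, 10 ; 0/10/14/10/0/6
#3 bne  r0, r4, L10 ; 0/10/14/10/0/6 ; →fallthru
#4 andi  r1, r0, 14 ; 0/0/14/10/0/6
#5 addi  r3, r5, 10 ; 0/0/14/16/0/6
#6 nor  r3, r1, r1 ; 0/0/14/65535/0/6
#7 and  r2, r2, r0 ; 0/0/0/65535/0/6
#8 bne  r3, r1, L12 ; 0/0/0/65535/0/6 ; →target
#9 xori  r2, r1, 2 ; 0/0/2/65535/0/6
#12 addi  r1, r3, 12 ; 0/11/2/65535/0/6
#13 addi  r5, r0, 5 ; 0/11/2/65535/0/5

2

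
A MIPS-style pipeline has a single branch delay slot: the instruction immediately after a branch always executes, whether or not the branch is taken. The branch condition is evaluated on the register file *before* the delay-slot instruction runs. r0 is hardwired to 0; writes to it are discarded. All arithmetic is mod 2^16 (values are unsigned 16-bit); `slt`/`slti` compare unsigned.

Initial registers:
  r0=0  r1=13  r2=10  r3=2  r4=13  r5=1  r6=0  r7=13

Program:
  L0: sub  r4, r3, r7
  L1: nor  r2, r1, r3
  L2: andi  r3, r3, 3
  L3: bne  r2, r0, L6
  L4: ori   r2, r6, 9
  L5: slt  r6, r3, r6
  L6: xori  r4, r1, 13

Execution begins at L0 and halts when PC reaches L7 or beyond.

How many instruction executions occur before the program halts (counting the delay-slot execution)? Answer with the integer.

6

PC=0  sub  r4, r3, r7        | r0=0 r1=13 r2=10 r3=2 r4=65525 r5=1 r6=0 r7=13
PC=1  nor  r2, r1, r3        | r0=0 r1=13 r2=65520 r3=2 r4=65525 r5=1 r6=0 r7=13
PC=2  andi  r3, r3, 3        | r0=0 r1=13 r2=65520 r3=2 r4=65525 r5=1 r6=0 r7=13
PC=3  bne  r2, r0, L6        | r0=0 r1=13 r2=65520 r3=2 r4=65525 r5=1 r6=0 r7=13  [TAKEN]
PC=4  ori   r2, r6, 9        | r0=0 r1=13 r2=9 r3=2 r4=65525 r5=1 r6=0 r7=13
PC=6  xori  r4, r1, 13       | r0=0 r1=13 r2=9 r3=2 r4=0 r5=1 r6=0 r7=13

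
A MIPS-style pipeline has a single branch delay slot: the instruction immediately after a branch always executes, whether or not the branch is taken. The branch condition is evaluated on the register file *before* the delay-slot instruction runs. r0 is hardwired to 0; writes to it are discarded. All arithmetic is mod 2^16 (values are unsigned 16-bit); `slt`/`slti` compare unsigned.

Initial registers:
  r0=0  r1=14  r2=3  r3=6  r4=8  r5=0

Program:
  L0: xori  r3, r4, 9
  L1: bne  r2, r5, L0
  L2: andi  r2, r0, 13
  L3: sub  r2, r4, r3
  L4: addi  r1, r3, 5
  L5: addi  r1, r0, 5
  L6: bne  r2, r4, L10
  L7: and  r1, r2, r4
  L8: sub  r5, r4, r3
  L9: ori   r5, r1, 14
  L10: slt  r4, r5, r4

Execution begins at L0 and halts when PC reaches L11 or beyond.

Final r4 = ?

1

  step pc=0: xori  r3, r4, 9  regs=(0,14,3,1,8,0)
  step pc=1: bne  r2, r5, L0  cond=T  regs=(0,14,3,1,8,0)
  step pc=2: andi  r2, r0, 13  regs=(0,14,0,1,8,0)
  step pc=0: xori  r3, r4, 9  regs=(0,14,0,1,8,0)
  step pc=1: bne  r2, r5, L0  cond=F  regs=(0,14,0,1,8,0)
  step pc=2: andi  r2, r0, 13  regs=(0,14,0,1,8,0)
  step pc=3: sub  r2, r4, r3  regs=(0,14,7,1,8,0)
  step pc=4: addi  r1, r3, 5  regs=(0,6,7,1,8,0)
  step pc=5: addi  r1, r0, 5  regs=(0,5,7,1,8,0)
  step pc=6: bne  r2, r4, L10  cond=T  regs=(0,5,7,1,8,0)
  step pc=7: and  r1, r2, r4  regs=(0,0,7,1,8,0)
  step pc=10: slt  r4, r5, r4  regs=(0,0,7,1,1,0)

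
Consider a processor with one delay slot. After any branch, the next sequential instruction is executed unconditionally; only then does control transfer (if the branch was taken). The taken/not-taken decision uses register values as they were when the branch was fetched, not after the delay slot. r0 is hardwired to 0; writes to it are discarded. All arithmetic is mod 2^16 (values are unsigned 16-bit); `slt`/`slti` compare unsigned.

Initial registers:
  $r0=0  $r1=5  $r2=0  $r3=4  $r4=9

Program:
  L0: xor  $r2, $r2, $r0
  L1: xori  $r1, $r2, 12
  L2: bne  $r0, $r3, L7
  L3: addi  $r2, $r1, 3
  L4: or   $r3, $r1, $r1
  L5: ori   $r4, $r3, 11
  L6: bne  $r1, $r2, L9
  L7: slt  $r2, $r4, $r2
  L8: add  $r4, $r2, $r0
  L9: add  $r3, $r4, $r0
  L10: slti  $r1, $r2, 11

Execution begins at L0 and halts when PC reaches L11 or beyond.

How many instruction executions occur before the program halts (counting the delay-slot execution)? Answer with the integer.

[0] xor  $r2, $r2, $r0  →  {$r0:0, $r1:5, $r2:0, $r3:4, $r4:9}
[1] xori  $r1, $r2, 12  →  {$r0:0, $r1:12, $r2:0, $r3:4, $r4:9}
[2] bne  $r0, $r3, L7  →  {$r0:0, $r1:12, $r2:0, $r3:4, $r4:9}  ⟨branch taken⟩
[3] addi  $r2, $r1, 3  →  {$r0:0, $r1:12, $r2:15, $r3:4, $r4:9}
[7] slt  $r2, $r4, $r2  →  {$r0:0, $r1:12, $r2:1, $r3:4, $r4:9}
[8] add  $r4, $r2, $r0  →  {$r0:0, $r1:12, $r2:1, $r3:4, $r4:1}
[9] add  $r3, $r4, $r0  →  {$r0:0, $r1:12, $r2:1, $r3:1, $r4:1}
[10] slti  $r1, $r2, 11  →  {$r0:0, $r1:1, $r2:1, $r3:1, $r4:1}

8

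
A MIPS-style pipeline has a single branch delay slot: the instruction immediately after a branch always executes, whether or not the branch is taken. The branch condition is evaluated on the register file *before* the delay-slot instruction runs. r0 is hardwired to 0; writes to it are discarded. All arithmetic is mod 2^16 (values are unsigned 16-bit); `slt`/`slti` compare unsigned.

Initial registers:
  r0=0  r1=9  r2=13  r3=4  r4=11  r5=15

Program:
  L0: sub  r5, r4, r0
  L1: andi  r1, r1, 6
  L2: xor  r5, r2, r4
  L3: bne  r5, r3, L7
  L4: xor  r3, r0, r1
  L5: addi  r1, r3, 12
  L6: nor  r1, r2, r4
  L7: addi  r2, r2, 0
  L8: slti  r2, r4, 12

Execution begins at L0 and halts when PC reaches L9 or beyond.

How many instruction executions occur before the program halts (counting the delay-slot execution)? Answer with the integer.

  step pc=0: sub  r5, r4, r0  regs=(0,9,13,4,11,11)
  step pc=1: andi  r1, r1, 6  regs=(0,0,13,4,11,11)
  step pc=2: xor  r5, r2, r4  regs=(0,0,13,4,11,6)
  step pc=3: bne  r5, r3, L7  cond=T  regs=(0,0,13,4,11,6)
  step pc=4: xor  r3, r0, r1  regs=(0,0,13,0,11,6)
  step pc=7: addi  r2, r2, 0  regs=(0,0,13,0,11,6)
  step pc=8: slti  r2, r4, 12  regs=(0,0,1,0,11,6)

7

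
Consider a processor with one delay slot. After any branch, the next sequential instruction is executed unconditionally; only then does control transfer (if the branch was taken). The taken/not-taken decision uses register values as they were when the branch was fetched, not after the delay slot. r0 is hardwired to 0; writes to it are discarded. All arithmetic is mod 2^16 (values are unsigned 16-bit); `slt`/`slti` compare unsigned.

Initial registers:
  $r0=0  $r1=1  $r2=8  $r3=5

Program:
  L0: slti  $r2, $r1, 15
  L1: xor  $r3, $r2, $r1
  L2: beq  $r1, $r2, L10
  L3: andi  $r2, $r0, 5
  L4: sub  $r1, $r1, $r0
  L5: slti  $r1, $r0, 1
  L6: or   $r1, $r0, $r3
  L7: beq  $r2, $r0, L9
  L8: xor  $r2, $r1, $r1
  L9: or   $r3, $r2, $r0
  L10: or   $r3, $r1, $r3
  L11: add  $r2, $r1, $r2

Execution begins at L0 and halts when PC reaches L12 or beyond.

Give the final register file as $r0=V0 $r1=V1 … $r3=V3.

$r0=0 $r1=1 $r2=1 $r3=1

  step pc=0: slti  $r2, $r1, 15  regs=(0,1,1,5)
  step pc=1: xor  $r3, $r2, $r1  regs=(0,1,1,0)
  step pc=2: beq  $r1, $r2, L10  cond=T  regs=(0,1,1,0)
  step pc=3: andi  $r2, $r0, 5  regs=(0,1,0,0)
  step pc=10: or   $r3, $r1, $r3  regs=(0,1,0,1)
  step pc=11: add  $r2, $r1, $r2  regs=(0,1,1,1)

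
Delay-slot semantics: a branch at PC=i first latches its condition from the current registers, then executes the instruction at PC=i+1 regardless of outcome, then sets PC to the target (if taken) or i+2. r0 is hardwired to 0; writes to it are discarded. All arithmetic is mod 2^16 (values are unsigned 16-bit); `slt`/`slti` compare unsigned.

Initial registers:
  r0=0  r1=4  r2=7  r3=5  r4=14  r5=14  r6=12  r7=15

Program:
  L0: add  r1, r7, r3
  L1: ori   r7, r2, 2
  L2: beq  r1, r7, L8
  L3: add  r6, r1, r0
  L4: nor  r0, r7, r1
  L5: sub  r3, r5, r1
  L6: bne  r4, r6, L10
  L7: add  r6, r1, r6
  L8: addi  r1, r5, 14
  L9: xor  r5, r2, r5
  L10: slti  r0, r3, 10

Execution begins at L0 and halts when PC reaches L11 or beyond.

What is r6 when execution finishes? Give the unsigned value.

#0 add  r1, r7, r3 ; 0/20/7/5/14/14/12/15
#1 ori   r7, r2, 2 ; 0/20/7/5/14/14/12/7
#2 beq  r1, r7, L8 ; 0/20/7/5/14/14/12/7 ; →fallthru
#3 add  r6, r1, r0 ; 0/20/7/5/14/14/20/7
#4 nor  r0, r7, r1 ; 0/20/7/5/14/14/20/7
#5 sub  r3, r5, r1 ; 0/20/7/65530/14/14/20/7
#6 bne  r4, r6, L10 ; 0/20/7/65530/14/14/20/7 ; →target
#7 add  r6, r1, r6 ; 0/20/7/65530/14/14/40/7
#10 slti  r0, r3, 10 ; 0/20/7/65530/14/14/40/7

40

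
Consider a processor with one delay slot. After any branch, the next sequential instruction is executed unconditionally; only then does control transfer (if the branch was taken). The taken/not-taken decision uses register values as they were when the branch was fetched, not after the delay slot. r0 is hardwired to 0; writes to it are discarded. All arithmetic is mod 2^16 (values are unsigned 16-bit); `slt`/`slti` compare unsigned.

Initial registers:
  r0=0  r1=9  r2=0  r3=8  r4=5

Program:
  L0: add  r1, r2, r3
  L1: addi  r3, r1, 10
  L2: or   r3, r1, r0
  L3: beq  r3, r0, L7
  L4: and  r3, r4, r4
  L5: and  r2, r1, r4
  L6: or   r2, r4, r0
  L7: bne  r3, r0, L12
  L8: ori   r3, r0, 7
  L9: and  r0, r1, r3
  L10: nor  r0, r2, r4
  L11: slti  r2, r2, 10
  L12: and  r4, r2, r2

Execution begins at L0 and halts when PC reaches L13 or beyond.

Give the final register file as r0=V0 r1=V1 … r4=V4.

r0=0 r1=8 r2=5 r3=7 r4=5

PC=0  add  r1, r2, r3        | r0=0 r1=8 r2=0 r3=8 r4=5
PC=1  addi  r3, r1, 10       | r0=0 r1=8 r2=0 r3=18 r4=5
PC=2  or   r3, r1, r0        | r0=0 r1=8 r2=0 r3=8 r4=5
PC=3  beq  r3, r0, L7        | r0=0 r1=8 r2=0 r3=8 r4=5  [not taken]
PC=4  and  r3, r4, r4        | r0=0 r1=8 r2=0 r3=5 r4=5
PC=5  and  r2, r1, r4        | r0=0 r1=8 r2=0 r3=5 r4=5
PC=6  or   r2, r4, r0        | r0=0 r1=8 r2=5 r3=5 r4=5
PC=7  bne  r3, r0, L12       | r0=0 r1=8 r2=5 r3=5 r4=5  [TAKEN]
PC=8  ori   r3, r0, 7        | r0=0 r1=8 r2=5 r3=7 r4=5
PC=12 and  r4, r2, r2        | r0=0 r1=8 r2=5 r3=7 r4=5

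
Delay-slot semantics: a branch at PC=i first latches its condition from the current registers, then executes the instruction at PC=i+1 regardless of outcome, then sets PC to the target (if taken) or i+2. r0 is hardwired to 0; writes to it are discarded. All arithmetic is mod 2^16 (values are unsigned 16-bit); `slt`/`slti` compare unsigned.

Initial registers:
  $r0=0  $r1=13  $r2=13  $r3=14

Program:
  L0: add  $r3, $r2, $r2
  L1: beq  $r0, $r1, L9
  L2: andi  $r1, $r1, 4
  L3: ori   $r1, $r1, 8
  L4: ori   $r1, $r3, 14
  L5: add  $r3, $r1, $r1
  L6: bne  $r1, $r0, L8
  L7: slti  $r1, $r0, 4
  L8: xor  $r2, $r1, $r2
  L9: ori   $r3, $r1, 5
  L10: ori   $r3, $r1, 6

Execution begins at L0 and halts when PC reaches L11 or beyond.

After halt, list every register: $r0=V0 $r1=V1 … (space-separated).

$r0=0 $r1=1 $r2=12 $r3=7

[0] add  $r3, $r2, $r2  →  {$r0:0, $r1:13, $r2:13, $r3:26}
[1] beq  $r0, $r1, L9  →  {$r0:0, $r1:13, $r2:13, $r3:26}  ⟨branch fallthrough⟩
[2] andi  $r1, $r1, 4  →  {$r0:0, $r1:4, $r2:13, $r3:26}
[3] ori   $r1, $r1, 8  →  {$r0:0, $r1:12, $r2:13, $r3:26}
[4] ori   $r1, $r3, 14  →  {$r0:0, $r1:30, $r2:13, $r3:26}
[5] add  $r3, $r1, $r1  →  {$r0:0, $r1:30, $r2:13, $r3:60}
[6] bne  $r1, $r0, L8  →  {$r0:0, $r1:30, $r2:13, $r3:60}  ⟨branch taken⟩
[7] slti  $r1, $r0, 4  →  {$r0:0, $r1:1, $r2:13, $r3:60}
[8] xor  $r2, $r1, $r2  →  {$r0:0, $r1:1, $r2:12, $r3:60}
[9] ori   $r3, $r1, 5  →  {$r0:0, $r1:1, $r2:12, $r3:5}
[10] ori   $r3, $r1, 6  →  {$r0:0, $r1:1, $r2:12, $r3:7}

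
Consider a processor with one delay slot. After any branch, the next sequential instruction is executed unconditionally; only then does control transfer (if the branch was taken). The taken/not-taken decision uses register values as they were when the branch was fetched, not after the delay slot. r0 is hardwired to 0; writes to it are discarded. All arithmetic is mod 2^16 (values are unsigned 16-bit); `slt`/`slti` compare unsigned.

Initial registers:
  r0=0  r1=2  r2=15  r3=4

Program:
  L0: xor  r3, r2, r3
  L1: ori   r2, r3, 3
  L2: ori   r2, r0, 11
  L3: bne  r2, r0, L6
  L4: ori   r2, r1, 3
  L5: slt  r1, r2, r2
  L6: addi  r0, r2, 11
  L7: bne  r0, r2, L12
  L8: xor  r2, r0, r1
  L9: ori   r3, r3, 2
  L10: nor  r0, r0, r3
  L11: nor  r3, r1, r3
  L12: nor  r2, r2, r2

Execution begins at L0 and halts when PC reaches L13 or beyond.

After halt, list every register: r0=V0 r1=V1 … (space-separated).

r0=0 r1=2 r2=65533 r3=11

#0 xor  r3, r2, r3 ; 0/2/15/11
#1 ori   r2, r3, 3 ; 0/2/11/11
#2 ori   r2, r0, 11 ; 0/2/11/11
#3 bne  r2, r0, L6 ; 0/2/11/11 ; →target
#4 ori   r2, r1, 3 ; 0/2/3/11
#6 addi  r0, r2, 11 ; 0/2/3/11
#7 bne  r0, r2, L12 ; 0/2/3/11 ; →target
#8 xor  r2, r0, r1 ; 0/2/2/11
#12 nor  r2, r2, r2 ; 0/2/65533/11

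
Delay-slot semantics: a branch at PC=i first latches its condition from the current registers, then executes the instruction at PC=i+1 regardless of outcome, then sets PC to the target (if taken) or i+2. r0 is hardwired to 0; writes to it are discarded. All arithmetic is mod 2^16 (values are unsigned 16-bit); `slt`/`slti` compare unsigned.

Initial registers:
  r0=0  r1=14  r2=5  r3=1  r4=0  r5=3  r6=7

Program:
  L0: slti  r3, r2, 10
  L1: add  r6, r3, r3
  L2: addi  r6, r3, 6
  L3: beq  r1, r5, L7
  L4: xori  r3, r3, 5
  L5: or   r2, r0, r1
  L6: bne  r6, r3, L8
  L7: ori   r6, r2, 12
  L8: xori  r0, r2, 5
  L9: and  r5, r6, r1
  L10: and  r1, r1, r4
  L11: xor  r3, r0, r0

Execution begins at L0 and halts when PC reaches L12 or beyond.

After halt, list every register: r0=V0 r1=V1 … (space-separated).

PC=0  slti  r3, r2, 10       | r0=0 r1=14 r2=5 r3=1 r4=0 r5=3 r6=7
PC=1  add  r6, r3, r3        | r0=0 r1=14 r2=5 r3=1 r4=0 r5=3 r6=2
PC=2  addi  r6, r3, 6        | r0=0 r1=14 r2=5 r3=1 r4=0 r5=3 r6=7
PC=3  beq  r1, r5, L7        | r0=0 r1=14 r2=5 r3=1 r4=0 r5=3 r6=7  [not taken]
PC=4  xori  r3, r3, 5        | r0=0 r1=14 r2=5 r3=4 r4=0 r5=3 r6=7
PC=5  or   r2, r0, r1        | r0=0 r1=14 r2=14 r3=4 r4=0 r5=3 r6=7
PC=6  bne  r6, r3, L8        | r0=0 r1=14 r2=14 r3=4 r4=0 r5=3 r6=7  [TAKEN]
PC=7  ori   r6, r2, 12       | r0=0 r1=14 r2=14 r3=4 r4=0 r5=3 r6=14
PC=8  xori  r0, r2, 5        | r0=0 r1=14 r2=14 r3=4 r4=0 r5=3 r6=14
PC=9  and  r5, r6, r1        | r0=0 r1=14 r2=14 r3=4 r4=0 r5=14 r6=14
PC=10 and  r1, r1, r4        | r0=0 r1=0 r2=14 r3=4 r4=0 r5=14 r6=14
PC=11 xor  r3, r0, r0        | r0=0 r1=0 r2=14 r3=0 r4=0 r5=14 r6=14

r0=0 r1=0 r2=14 r3=0 r4=0 r5=14 r6=14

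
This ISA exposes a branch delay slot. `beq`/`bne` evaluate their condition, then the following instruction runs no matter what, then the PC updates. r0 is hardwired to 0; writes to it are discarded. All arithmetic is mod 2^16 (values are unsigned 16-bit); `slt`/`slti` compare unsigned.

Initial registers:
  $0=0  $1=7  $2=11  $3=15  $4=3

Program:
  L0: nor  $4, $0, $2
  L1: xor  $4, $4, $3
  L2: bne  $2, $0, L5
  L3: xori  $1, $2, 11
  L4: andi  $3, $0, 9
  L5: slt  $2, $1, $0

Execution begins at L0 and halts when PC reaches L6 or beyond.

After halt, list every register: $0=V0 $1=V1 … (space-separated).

PC=0  nor  $4, $0, $2        | $0=0 $1=7 $2=11 $3=15 $4=65524
PC=1  xor  $4, $4, $3        | $0=0 $1=7 $2=11 $3=15 $4=65531
PC=2  bne  $2, $0, L5        | $0=0 $1=7 $2=11 $3=15 $4=65531  [TAKEN]
PC=3  xori  $1, $2, 11       | $0=0 $1=0 $2=11 $3=15 $4=65531
PC=5  slt  $2, $1, $0        | $0=0 $1=0 $2=0 $3=15 $4=65531

$0=0 $1=0 $2=0 $3=15 $4=65531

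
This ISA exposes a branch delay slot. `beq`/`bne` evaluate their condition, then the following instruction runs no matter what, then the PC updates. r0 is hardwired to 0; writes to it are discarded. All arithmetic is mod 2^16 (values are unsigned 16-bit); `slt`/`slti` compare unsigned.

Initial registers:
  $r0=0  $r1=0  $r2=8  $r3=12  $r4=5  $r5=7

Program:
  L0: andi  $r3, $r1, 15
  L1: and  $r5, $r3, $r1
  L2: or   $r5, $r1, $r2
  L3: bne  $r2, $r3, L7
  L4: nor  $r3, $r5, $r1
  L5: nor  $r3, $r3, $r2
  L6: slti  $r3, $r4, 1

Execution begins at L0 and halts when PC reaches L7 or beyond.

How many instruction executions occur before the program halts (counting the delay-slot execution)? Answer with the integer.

5

PC=0  andi  $r3, $r1, 15     | $r0=0 $r1=0 $r2=8 $r3=0 $r4=5 $r5=7
PC=1  and  $r5, $r3, $r1     | $r0=0 $r1=0 $r2=8 $r3=0 $r4=5 $r5=0
PC=2  or   $r5, $r1, $r2     | $r0=0 $r1=0 $r2=8 $r3=0 $r4=5 $r5=8
PC=3  bne  $r2, $r3, L7      | $r0=0 $r1=0 $r2=8 $r3=0 $r4=5 $r5=8  [TAKEN]
PC=4  nor  $r3, $r5, $r1     | $r0=0 $r1=0 $r2=8 $r3=65527 $r4=5 $r5=8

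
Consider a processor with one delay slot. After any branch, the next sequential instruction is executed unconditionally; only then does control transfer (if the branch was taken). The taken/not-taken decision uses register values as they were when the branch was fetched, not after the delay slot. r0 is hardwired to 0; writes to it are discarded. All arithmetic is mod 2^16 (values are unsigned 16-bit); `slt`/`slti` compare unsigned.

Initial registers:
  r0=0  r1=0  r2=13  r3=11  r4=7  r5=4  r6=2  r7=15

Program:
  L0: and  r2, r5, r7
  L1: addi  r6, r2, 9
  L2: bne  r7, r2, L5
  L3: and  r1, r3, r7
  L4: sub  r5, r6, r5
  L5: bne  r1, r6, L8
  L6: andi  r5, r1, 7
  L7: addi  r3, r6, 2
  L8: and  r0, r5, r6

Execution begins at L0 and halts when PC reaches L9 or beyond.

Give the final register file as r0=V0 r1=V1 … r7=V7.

r0=0 r1=11 r2=4 r3=11 r4=7 r5=3 r6=13 r7=15

#0 and  r2, r5, r7 ; 0/0/4/11/7/4/2/15
#1 addi  r6, r2, 9 ; 0/0/4/11/7/4/13/15
#2 bne  r7, r2, L5 ; 0/0/4/11/7/4/13/15 ; →target
#3 and  r1, r3, r7 ; 0/11/4/11/7/4/13/15
#5 bne  r1, r6, L8 ; 0/11/4/11/7/4/13/15 ; →target
#6 andi  r5, r1, 7 ; 0/11/4/11/7/3/13/15
#8 and  r0, r5, r6 ; 0/11/4/11/7/3/13/15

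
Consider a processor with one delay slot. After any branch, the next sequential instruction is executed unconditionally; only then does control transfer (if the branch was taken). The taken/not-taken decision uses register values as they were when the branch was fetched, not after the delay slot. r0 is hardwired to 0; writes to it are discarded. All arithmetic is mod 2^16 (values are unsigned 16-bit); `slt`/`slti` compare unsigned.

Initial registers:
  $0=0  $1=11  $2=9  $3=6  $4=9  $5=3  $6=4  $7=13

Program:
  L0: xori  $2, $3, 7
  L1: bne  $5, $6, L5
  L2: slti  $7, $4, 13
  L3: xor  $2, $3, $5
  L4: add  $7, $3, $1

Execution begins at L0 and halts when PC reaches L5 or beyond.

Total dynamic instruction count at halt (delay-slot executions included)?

PC=0  xori  $2, $3, 7        | $0=0 $1=11 $2=1 $3=6 $4=9 $5=3 $6=4 $7=13
PC=1  bne  $5, $6, L5        | $0=0 $1=11 $2=1 $3=6 $4=9 $5=3 $6=4 $7=13  [TAKEN]
PC=2  slti  $7, $4, 13       | $0=0 $1=11 $2=1 $3=6 $4=9 $5=3 $6=4 $7=1

3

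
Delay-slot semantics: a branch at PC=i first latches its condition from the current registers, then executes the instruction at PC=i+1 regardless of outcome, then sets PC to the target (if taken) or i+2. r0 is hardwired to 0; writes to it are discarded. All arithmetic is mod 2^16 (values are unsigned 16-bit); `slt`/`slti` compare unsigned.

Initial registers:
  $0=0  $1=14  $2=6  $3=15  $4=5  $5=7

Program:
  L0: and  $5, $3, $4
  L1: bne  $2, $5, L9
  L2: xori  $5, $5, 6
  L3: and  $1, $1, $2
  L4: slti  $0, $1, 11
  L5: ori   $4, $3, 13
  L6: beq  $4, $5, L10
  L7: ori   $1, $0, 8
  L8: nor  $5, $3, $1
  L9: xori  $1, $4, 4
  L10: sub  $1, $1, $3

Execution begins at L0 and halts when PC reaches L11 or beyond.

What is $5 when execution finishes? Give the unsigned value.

3

[0] and  $5, $3, $4  →  {$0:0, $1:14, $2:6, $3:15, $4:5, $5:5}
[1] bne  $2, $5, L9  →  {$0:0, $1:14, $2:6, $3:15, $4:5, $5:5}  ⟨branch taken⟩
[2] xori  $5, $5, 6  →  {$0:0, $1:14, $2:6, $3:15, $4:5, $5:3}
[9] xori  $1, $4, 4  →  {$0:0, $1:1, $2:6, $3:15, $4:5, $5:3}
[10] sub  $1, $1, $3  →  {$0:0, $1:65522, $2:6, $3:15, $4:5, $5:3}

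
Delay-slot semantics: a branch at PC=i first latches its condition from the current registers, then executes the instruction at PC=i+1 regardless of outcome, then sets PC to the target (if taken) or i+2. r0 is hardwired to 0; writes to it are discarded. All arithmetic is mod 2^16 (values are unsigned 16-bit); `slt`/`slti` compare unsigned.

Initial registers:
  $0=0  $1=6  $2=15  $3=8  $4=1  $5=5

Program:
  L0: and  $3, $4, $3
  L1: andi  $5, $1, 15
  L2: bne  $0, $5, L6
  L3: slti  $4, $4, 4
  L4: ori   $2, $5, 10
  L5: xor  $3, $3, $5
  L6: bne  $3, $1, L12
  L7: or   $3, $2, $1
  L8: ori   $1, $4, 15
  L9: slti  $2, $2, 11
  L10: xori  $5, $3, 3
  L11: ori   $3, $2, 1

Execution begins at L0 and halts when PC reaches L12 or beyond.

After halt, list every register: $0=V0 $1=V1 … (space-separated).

#0 and  $3, $4, $3 ; 0/6/15/0/1/5
#1 andi  $5, $1, 15 ; 0/6/15/0/1/6
#2 bne  $0, $5, L6 ; 0/6/15/0/1/6 ; →target
#3 slti  $4, $4, 4 ; 0/6/15/0/1/6
#6 bne  $3, $1, L12 ; 0/6/15/0/1/6 ; →target
#7 or   $3, $2, $1 ; 0/6/15/15/1/6

$0=0 $1=6 $2=15 $3=15 $4=1 $5=6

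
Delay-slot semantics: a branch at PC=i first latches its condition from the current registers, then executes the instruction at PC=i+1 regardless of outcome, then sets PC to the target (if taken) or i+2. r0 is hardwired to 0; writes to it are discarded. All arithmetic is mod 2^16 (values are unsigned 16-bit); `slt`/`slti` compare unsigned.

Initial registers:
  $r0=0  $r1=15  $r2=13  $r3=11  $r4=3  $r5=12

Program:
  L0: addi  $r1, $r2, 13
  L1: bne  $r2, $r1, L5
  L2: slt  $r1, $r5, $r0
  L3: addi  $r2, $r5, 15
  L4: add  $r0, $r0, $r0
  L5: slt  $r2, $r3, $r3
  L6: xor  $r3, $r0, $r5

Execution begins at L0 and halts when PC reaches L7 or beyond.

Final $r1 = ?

#0 addi  $r1, $r2, 13 ; 0/26/13/11/3/12
#1 bne  $r2, $r1, L5 ; 0/26/13/11/3/12 ; →target
#2 slt  $r1, $r5, $r0 ; 0/0/13/11/3/12
#5 slt  $r2, $r3, $r3 ; 0/0/0/11/3/12
#6 xor  $r3, $r0, $r5 ; 0/0/0/12/3/12

0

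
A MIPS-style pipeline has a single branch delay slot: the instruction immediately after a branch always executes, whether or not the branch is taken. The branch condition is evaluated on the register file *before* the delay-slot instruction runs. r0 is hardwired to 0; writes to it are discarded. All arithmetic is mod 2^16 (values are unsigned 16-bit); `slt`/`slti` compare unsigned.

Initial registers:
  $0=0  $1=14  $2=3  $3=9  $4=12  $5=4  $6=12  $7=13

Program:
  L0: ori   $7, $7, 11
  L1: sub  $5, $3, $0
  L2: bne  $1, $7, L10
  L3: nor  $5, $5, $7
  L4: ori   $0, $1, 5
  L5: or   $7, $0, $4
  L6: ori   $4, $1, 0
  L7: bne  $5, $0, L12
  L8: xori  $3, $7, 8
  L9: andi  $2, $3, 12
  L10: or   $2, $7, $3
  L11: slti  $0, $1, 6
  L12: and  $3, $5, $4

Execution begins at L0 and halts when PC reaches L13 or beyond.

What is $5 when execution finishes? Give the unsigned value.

#0 ori   $7, $7, 11 ; 0/14/3/9/12/4/12/15
#1 sub  $5, $3, $0 ; 0/14/3/9/12/9/12/15
#2 bne  $1, $7, L10 ; 0/14/3/9/12/9/12/15 ; →target
#3 nor  $5, $5, $7 ; 0/14/3/9/12/65520/12/15
#10 or   $2, $7, $3 ; 0/14/15/9/12/65520/12/15
#11 slti  $0, $1, 6 ; 0/14/15/9/12/65520/12/15
#12 and  $3, $5, $4 ; 0/14/15/0/12/65520/12/15

65520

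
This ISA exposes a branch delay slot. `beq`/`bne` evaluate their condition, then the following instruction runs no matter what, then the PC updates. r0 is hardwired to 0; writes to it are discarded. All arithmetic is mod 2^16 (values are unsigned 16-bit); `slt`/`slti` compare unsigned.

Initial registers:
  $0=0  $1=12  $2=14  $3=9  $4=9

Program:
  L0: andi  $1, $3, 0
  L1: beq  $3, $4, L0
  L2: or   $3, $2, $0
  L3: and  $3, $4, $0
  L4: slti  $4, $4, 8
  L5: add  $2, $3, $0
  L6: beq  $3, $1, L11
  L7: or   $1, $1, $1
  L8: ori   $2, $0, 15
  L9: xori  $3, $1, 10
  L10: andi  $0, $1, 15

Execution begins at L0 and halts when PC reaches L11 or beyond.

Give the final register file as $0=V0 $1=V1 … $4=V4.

$0=0 $1=0 $2=0 $3=0 $4=0

#0 andi  $1, $3, 0 ; 0/0/14/9/9
#1 beq  $3, $4, L0 ; 0/0/14/9/9 ; →target
#2 or   $3, $2, $0 ; 0/0/14/14/9
#0 andi  $1, $3, 0 ; 0/0/14/14/9
#1 beq  $3, $4, L0 ; 0/0/14/14/9 ; →fallthru
#2 or   $3, $2, $0 ; 0/0/14/14/9
#3 and  $3, $4, $0 ; 0/0/14/0/9
#4 slti  $4, $4, 8 ; 0/0/14/0/0
#5 add  $2, $3, $0 ; 0/0/0/0/0
#6 beq  $3, $1, L11 ; 0/0/0/0/0 ; →target
#7 or   $1, $1, $1 ; 0/0/0/0/0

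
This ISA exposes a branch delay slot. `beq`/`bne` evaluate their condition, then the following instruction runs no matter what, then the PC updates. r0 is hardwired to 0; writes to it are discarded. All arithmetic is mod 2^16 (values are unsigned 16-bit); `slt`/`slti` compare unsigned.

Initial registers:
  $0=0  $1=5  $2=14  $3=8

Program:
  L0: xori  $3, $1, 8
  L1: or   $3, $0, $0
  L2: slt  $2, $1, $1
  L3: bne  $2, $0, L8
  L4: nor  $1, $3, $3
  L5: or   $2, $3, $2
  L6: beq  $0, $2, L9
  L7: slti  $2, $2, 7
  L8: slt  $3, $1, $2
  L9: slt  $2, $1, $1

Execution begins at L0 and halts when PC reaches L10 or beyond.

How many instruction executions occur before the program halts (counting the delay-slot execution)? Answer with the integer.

  step pc=0: xori  $3, $1, 8  regs=(0,5,14,13)
  step pc=1: or   $3, $0, $0  regs=(0,5,14,0)
  step pc=2: slt  $2, $1, $1  regs=(0,5,0,0)
  step pc=3: bne  $2, $0, L8  cond=F  regs=(0,5,0,0)
  step pc=4: nor  $1, $3, $3  regs=(0,65535,0,0)
  step pc=5: or   $2, $3, $2  regs=(0,65535,0,0)
  step pc=6: beq  $0, $2, L9  cond=T  regs=(0,65535,0,0)
  step pc=7: slti  $2, $2, 7  regs=(0,65535,1,0)
  step pc=9: slt  $2, $1, $1  regs=(0,65535,0,0)

9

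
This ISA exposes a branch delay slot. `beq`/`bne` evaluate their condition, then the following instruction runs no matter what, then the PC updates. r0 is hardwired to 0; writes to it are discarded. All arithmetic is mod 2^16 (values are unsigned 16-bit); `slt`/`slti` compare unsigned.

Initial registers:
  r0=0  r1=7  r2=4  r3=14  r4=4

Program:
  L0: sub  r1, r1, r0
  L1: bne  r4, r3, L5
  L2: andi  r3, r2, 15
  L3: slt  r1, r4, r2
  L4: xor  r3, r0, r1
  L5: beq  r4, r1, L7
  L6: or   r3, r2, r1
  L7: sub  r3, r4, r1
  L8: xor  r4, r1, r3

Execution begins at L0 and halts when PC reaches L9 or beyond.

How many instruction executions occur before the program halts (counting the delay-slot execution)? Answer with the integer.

[0] sub  r1, r1, r0  →  {r0:0, r1:7, r2:4, r3:14, r4:4}
[1] bne  r4, r3, L5  →  {r0:0, r1:7, r2:4, r3:14, r4:4}  ⟨branch taken⟩
[2] andi  r3, r2, 15  →  {r0:0, r1:7, r2:4, r3:4, r4:4}
[5] beq  r4, r1, L7  →  {r0:0, r1:7, r2:4, r3:4, r4:4}  ⟨branch fallthrough⟩
[6] or   r3, r2, r1  →  {r0:0, r1:7, r2:4, r3:7, r4:4}
[7] sub  r3, r4, r1  →  {r0:0, r1:7, r2:4, r3:65533, r4:4}
[8] xor  r4, r1, r3  →  {r0:0, r1:7, r2:4, r3:65533, r4:65530}

7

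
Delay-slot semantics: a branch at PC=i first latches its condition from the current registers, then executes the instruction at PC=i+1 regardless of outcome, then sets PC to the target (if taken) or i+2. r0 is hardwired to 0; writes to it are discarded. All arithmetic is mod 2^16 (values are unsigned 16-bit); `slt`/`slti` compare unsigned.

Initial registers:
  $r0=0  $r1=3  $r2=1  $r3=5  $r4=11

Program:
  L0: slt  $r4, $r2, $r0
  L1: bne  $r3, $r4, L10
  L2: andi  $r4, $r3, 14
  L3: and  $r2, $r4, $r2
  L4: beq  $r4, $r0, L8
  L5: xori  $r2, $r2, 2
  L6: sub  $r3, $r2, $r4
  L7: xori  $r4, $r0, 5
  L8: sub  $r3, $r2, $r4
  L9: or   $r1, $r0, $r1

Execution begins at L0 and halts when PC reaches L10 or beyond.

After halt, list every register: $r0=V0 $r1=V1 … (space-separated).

$r0=0 $r1=3 $r2=1 $r3=5 $r4=4

#0 slt  $r4, $r2, $r0 ; 0/3/1/5/0
#1 bne  $r3, $r4, L10 ; 0/3/1/5/0 ; →target
#2 andi  $r4, $r3, 14 ; 0/3/1/5/4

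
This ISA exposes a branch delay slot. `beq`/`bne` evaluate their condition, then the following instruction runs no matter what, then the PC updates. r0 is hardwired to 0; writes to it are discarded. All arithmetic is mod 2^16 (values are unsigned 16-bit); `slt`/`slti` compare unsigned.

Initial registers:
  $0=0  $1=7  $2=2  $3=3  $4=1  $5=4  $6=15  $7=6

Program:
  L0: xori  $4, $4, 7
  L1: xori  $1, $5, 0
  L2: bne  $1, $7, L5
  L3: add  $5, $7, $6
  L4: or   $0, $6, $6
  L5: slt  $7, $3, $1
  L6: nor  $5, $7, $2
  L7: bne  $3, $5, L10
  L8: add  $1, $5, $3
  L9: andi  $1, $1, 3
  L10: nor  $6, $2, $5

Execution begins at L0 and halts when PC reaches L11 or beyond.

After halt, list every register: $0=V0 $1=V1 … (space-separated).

$0=0 $1=65535 $2=2 $3=3 $4=6 $5=65532 $6=1 $7=1

[0] xori  $4, $4, 7  →  {$0:0, $1:7, $2:2, $3:3, $4:6, $5:4, $6:15, $7:6}
[1] xori  $1, $5, 0  →  {$0:0, $1:4, $2:2, $3:3, $4:6, $5:4, $6:15, $7:6}
[2] bne  $1, $7, L5  →  {$0:0, $1:4, $2:2, $3:3, $4:6, $5:4, $6:15, $7:6}  ⟨branch taken⟩
[3] add  $5, $7, $6  →  {$0:0, $1:4, $2:2, $3:3, $4:6, $5:21, $6:15, $7:6}
[5] slt  $7, $3, $1  →  {$0:0, $1:4, $2:2, $3:3, $4:6, $5:21, $6:15, $7:1}
[6] nor  $5, $7, $2  →  {$0:0, $1:4, $2:2, $3:3, $4:6, $5:65532, $6:15, $7:1}
[7] bne  $3, $5, L10  →  {$0:0, $1:4, $2:2, $3:3, $4:6, $5:65532, $6:15, $7:1}  ⟨branch taken⟩
[8] add  $1, $5, $3  →  {$0:0, $1:65535, $2:2, $3:3, $4:6, $5:65532, $6:15, $7:1}
[10] nor  $6, $2, $5  →  {$0:0, $1:65535, $2:2, $3:3, $4:6, $5:65532, $6:1, $7:1}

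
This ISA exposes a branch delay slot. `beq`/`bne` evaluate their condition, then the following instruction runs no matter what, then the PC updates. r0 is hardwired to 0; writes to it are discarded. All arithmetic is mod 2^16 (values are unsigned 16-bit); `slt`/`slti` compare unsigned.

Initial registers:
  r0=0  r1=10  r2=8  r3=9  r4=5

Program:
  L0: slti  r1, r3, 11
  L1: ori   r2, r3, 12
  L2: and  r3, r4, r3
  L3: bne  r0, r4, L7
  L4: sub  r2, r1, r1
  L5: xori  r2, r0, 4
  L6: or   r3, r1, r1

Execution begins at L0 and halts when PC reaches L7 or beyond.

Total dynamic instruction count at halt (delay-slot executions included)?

5

PC=0  slti  r1, r3, 11       | r0=0 r1=1 r2=8 r3=9 r4=5
PC=1  ori   r2, r3, 12       | r0=0 r1=1 r2=13 r3=9 r4=5
PC=2  and  r3, r4, r3        | r0=0 r1=1 r2=13 r3=1 r4=5
PC=3  bne  r0, r4, L7        | r0=0 r1=1 r2=13 r3=1 r4=5  [TAKEN]
PC=4  sub  r2, r1, r1        | r0=0 r1=1 r2=0 r3=1 r4=5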